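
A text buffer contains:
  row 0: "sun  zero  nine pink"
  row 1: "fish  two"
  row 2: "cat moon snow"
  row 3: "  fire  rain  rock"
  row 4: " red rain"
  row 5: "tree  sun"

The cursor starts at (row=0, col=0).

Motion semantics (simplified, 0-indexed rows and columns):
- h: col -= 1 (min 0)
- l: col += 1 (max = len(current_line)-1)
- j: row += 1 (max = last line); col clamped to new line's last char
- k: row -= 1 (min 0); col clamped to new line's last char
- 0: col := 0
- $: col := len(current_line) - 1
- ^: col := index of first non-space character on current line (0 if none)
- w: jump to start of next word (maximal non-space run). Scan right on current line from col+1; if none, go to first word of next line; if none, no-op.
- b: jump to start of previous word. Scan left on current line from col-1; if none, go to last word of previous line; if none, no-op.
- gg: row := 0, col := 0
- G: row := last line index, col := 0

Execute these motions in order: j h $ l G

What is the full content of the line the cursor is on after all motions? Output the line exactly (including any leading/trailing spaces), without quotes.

After 1 (j): row=1 col=0 char='f'
After 2 (h): row=1 col=0 char='f'
After 3 ($): row=1 col=8 char='o'
After 4 (l): row=1 col=8 char='o'
After 5 (G): row=5 col=0 char='t'

Answer: tree  sun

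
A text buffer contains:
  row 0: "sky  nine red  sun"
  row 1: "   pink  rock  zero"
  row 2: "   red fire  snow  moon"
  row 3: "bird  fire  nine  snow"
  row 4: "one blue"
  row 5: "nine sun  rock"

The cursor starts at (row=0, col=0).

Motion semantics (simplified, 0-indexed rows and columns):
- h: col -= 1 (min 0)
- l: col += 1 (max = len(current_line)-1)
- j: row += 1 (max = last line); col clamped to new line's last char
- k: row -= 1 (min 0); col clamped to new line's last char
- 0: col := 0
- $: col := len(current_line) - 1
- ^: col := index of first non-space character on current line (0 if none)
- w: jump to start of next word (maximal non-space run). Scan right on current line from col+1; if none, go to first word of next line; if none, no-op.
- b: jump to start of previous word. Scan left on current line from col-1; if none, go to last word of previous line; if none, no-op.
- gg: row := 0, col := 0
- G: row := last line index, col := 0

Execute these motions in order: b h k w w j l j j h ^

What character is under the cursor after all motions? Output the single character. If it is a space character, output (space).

After 1 (b): row=0 col=0 char='s'
After 2 (h): row=0 col=0 char='s'
After 3 (k): row=0 col=0 char='s'
After 4 (w): row=0 col=5 char='n'
After 5 (w): row=0 col=10 char='r'
After 6 (j): row=1 col=10 char='o'
After 7 (l): row=1 col=11 char='c'
After 8 (j): row=2 col=11 char='_'
After 9 (j): row=3 col=11 char='_'
After 10 (h): row=3 col=10 char='_'
After 11 (^): row=3 col=0 char='b'

Answer: b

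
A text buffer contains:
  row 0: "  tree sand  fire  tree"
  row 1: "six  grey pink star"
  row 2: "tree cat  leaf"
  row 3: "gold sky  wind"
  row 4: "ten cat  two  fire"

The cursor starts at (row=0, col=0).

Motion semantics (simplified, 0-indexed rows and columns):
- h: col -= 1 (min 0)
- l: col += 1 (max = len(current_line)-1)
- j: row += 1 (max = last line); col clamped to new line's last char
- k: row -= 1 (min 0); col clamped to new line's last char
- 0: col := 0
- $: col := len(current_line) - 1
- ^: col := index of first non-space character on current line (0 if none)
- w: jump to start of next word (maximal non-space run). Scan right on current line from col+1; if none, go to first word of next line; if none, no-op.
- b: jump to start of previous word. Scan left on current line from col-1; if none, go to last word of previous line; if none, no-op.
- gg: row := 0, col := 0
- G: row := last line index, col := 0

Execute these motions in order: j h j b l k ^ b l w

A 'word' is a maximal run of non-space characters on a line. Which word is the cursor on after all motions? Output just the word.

Answer: sand

Derivation:
After 1 (j): row=1 col=0 char='s'
After 2 (h): row=1 col=0 char='s'
After 3 (j): row=2 col=0 char='t'
After 4 (b): row=1 col=15 char='s'
After 5 (l): row=1 col=16 char='t'
After 6 (k): row=0 col=16 char='e'
After 7 (^): row=0 col=2 char='t'
After 8 (b): row=0 col=2 char='t'
After 9 (l): row=0 col=3 char='r'
After 10 (w): row=0 col=7 char='s'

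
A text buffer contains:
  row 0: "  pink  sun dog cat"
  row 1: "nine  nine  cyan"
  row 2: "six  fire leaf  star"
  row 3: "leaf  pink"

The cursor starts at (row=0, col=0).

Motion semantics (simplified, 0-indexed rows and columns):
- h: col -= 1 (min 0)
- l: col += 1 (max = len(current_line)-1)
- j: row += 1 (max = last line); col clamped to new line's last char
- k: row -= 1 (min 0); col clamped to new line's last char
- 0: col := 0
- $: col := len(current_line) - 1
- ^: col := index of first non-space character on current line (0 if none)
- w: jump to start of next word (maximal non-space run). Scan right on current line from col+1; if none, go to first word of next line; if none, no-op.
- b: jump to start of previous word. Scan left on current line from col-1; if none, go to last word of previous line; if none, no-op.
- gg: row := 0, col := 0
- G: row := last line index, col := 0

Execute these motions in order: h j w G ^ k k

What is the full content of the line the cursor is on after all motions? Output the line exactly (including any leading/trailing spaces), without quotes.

After 1 (h): row=0 col=0 char='_'
After 2 (j): row=1 col=0 char='n'
After 3 (w): row=1 col=6 char='n'
After 4 (G): row=3 col=0 char='l'
After 5 (^): row=3 col=0 char='l'
After 6 (k): row=2 col=0 char='s'
After 7 (k): row=1 col=0 char='n'

Answer: nine  nine  cyan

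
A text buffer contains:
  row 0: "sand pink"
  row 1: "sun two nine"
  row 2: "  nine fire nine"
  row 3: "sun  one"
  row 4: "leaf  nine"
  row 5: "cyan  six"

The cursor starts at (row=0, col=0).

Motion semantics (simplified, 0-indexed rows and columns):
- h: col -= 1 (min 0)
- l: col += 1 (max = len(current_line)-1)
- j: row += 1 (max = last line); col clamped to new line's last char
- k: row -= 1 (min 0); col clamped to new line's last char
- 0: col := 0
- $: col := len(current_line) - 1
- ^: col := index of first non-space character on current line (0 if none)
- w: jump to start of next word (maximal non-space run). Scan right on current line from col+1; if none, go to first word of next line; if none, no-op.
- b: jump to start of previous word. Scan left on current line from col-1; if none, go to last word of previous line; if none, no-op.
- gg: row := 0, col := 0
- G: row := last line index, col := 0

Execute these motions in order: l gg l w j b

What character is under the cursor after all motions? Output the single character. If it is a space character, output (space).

After 1 (l): row=0 col=1 char='a'
After 2 (gg): row=0 col=0 char='s'
After 3 (l): row=0 col=1 char='a'
After 4 (w): row=0 col=5 char='p'
After 5 (j): row=1 col=5 char='w'
After 6 (b): row=1 col=4 char='t'

Answer: t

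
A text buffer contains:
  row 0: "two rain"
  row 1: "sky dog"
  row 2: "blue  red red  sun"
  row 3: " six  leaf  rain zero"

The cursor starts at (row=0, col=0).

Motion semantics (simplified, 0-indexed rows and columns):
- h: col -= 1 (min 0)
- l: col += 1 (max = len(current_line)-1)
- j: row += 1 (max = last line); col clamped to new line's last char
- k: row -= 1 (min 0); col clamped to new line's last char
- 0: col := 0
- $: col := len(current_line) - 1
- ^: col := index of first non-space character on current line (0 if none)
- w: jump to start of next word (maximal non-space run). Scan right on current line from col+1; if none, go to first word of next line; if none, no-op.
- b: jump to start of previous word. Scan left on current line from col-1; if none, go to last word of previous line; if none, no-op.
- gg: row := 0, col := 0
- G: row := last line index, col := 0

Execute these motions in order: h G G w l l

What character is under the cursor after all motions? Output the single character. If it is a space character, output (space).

After 1 (h): row=0 col=0 char='t'
After 2 (G): row=3 col=0 char='_'
After 3 (G): row=3 col=0 char='_'
After 4 (w): row=3 col=1 char='s'
After 5 (l): row=3 col=2 char='i'
After 6 (l): row=3 col=3 char='x'

Answer: x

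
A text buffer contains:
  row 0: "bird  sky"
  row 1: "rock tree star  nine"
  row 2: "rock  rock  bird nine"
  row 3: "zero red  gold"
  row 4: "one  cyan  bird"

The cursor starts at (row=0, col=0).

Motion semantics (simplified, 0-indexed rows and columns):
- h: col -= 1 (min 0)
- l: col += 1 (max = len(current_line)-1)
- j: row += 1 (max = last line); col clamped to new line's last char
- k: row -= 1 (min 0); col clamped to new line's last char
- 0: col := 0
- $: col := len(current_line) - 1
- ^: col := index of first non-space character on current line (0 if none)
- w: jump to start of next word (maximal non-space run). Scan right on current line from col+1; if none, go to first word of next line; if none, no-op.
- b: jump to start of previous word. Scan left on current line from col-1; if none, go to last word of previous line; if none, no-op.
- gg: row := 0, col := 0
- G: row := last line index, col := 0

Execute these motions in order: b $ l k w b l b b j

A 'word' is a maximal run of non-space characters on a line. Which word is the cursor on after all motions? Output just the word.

Answer: rock

Derivation:
After 1 (b): row=0 col=0 char='b'
After 2 ($): row=0 col=8 char='y'
After 3 (l): row=0 col=8 char='y'
After 4 (k): row=0 col=8 char='y'
After 5 (w): row=1 col=0 char='r'
After 6 (b): row=0 col=6 char='s'
After 7 (l): row=0 col=7 char='k'
After 8 (b): row=0 col=6 char='s'
After 9 (b): row=0 col=0 char='b'
After 10 (j): row=1 col=0 char='r'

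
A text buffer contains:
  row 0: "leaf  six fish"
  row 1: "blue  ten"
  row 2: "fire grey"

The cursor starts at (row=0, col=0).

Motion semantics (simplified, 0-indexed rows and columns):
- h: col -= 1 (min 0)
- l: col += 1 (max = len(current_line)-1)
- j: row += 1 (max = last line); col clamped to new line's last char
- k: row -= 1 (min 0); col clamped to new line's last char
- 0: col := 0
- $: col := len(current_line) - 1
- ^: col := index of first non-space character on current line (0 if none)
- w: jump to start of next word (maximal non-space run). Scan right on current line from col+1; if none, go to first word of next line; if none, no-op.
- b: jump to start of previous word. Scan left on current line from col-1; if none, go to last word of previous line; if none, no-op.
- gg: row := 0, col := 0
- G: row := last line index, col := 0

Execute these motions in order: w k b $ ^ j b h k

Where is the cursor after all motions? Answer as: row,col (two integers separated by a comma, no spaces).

After 1 (w): row=0 col=6 char='s'
After 2 (k): row=0 col=6 char='s'
After 3 (b): row=0 col=0 char='l'
After 4 ($): row=0 col=13 char='h'
After 5 (^): row=0 col=0 char='l'
After 6 (j): row=1 col=0 char='b'
After 7 (b): row=0 col=10 char='f'
After 8 (h): row=0 col=9 char='_'
After 9 (k): row=0 col=9 char='_'

Answer: 0,9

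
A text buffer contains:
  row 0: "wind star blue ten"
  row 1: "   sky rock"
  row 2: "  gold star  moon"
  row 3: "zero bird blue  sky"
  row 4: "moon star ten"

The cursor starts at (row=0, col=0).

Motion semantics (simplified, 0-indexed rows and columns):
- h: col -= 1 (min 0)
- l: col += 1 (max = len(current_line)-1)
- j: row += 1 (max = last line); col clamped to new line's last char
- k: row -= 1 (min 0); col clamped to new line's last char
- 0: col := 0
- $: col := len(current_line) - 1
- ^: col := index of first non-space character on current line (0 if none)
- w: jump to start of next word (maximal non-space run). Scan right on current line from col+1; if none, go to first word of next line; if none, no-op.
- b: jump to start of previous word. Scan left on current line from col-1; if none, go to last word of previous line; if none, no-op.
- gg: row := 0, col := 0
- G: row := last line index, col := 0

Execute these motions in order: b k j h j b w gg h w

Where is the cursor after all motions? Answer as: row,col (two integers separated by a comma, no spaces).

After 1 (b): row=0 col=0 char='w'
After 2 (k): row=0 col=0 char='w'
After 3 (j): row=1 col=0 char='_'
After 4 (h): row=1 col=0 char='_'
After 5 (j): row=2 col=0 char='_'
After 6 (b): row=1 col=7 char='r'
After 7 (w): row=2 col=2 char='g'
After 8 (gg): row=0 col=0 char='w'
After 9 (h): row=0 col=0 char='w'
After 10 (w): row=0 col=5 char='s'

Answer: 0,5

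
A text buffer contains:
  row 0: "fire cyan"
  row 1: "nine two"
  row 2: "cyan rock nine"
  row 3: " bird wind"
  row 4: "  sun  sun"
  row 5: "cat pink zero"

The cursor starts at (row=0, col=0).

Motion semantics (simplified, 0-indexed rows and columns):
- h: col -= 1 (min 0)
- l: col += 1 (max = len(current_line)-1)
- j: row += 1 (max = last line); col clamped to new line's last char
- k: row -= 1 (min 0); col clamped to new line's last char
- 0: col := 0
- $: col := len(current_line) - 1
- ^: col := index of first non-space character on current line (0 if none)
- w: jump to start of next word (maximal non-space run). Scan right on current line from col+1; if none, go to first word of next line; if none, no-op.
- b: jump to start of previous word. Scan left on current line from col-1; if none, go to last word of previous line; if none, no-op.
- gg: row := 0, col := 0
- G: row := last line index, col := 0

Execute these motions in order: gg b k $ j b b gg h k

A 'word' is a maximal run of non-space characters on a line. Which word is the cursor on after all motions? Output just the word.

Answer: fire

Derivation:
After 1 (gg): row=0 col=0 char='f'
After 2 (b): row=0 col=0 char='f'
After 3 (k): row=0 col=0 char='f'
After 4 ($): row=0 col=8 char='n'
After 5 (j): row=1 col=7 char='o'
After 6 (b): row=1 col=5 char='t'
After 7 (b): row=1 col=0 char='n'
After 8 (gg): row=0 col=0 char='f'
After 9 (h): row=0 col=0 char='f'
After 10 (k): row=0 col=0 char='f'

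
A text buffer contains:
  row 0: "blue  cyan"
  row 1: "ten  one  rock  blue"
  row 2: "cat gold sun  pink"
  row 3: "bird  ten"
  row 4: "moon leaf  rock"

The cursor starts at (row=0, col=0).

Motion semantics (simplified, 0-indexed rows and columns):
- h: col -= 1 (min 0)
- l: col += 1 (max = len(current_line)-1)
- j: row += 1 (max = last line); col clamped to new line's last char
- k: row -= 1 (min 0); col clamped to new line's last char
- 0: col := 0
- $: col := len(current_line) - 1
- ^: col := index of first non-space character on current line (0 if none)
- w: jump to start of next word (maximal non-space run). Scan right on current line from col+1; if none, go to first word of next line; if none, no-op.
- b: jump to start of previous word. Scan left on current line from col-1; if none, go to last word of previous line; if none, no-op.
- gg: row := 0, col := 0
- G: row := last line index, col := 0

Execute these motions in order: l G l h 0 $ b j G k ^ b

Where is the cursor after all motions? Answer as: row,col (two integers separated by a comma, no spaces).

After 1 (l): row=0 col=1 char='l'
After 2 (G): row=4 col=0 char='m'
After 3 (l): row=4 col=1 char='o'
After 4 (h): row=4 col=0 char='m'
After 5 (0): row=4 col=0 char='m'
After 6 ($): row=4 col=14 char='k'
After 7 (b): row=4 col=11 char='r'
After 8 (j): row=4 col=11 char='r'
After 9 (G): row=4 col=0 char='m'
After 10 (k): row=3 col=0 char='b'
After 11 (^): row=3 col=0 char='b'
After 12 (b): row=2 col=14 char='p'

Answer: 2,14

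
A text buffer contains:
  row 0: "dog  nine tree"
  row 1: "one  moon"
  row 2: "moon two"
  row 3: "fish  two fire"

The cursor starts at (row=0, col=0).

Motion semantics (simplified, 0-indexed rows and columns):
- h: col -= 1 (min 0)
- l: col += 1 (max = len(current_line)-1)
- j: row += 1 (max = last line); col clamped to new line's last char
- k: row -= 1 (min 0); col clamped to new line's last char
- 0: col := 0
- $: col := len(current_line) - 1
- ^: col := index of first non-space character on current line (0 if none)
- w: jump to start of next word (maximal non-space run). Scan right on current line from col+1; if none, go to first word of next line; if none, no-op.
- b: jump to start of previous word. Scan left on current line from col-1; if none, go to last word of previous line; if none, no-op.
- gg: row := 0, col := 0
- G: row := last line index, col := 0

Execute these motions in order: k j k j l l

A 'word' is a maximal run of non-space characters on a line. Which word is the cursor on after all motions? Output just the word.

After 1 (k): row=0 col=0 char='d'
After 2 (j): row=1 col=0 char='o'
After 3 (k): row=0 col=0 char='d'
After 4 (j): row=1 col=0 char='o'
After 5 (l): row=1 col=1 char='n'
After 6 (l): row=1 col=2 char='e'

Answer: one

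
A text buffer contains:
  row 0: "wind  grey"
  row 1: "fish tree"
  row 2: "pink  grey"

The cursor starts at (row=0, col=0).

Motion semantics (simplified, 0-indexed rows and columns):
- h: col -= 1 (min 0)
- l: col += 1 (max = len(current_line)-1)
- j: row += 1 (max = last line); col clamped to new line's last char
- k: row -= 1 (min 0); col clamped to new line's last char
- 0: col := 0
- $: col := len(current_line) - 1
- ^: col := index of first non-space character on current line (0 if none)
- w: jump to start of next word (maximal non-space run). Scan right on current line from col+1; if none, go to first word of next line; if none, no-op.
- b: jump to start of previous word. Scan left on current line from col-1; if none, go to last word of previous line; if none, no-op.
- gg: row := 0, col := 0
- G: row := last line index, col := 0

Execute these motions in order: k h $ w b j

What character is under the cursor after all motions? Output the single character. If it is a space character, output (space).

After 1 (k): row=0 col=0 char='w'
After 2 (h): row=0 col=0 char='w'
After 3 ($): row=0 col=9 char='y'
After 4 (w): row=1 col=0 char='f'
After 5 (b): row=0 col=6 char='g'
After 6 (j): row=1 col=6 char='r'

Answer: r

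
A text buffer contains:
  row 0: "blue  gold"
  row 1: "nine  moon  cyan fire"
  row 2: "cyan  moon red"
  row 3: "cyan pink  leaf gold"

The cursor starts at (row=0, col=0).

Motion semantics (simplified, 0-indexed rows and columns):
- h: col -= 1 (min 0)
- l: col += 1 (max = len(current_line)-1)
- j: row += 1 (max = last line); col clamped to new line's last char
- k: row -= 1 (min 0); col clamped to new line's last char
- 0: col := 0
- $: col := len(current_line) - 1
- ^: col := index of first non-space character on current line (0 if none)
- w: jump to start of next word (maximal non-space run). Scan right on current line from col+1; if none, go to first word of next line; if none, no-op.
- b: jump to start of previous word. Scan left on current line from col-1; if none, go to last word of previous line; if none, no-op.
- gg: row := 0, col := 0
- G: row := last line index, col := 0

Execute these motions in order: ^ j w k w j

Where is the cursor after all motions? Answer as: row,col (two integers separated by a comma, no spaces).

Answer: 2,0

Derivation:
After 1 (^): row=0 col=0 char='b'
After 2 (j): row=1 col=0 char='n'
After 3 (w): row=1 col=6 char='m'
After 4 (k): row=0 col=6 char='g'
After 5 (w): row=1 col=0 char='n'
After 6 (j): row=2 col=0 char='c'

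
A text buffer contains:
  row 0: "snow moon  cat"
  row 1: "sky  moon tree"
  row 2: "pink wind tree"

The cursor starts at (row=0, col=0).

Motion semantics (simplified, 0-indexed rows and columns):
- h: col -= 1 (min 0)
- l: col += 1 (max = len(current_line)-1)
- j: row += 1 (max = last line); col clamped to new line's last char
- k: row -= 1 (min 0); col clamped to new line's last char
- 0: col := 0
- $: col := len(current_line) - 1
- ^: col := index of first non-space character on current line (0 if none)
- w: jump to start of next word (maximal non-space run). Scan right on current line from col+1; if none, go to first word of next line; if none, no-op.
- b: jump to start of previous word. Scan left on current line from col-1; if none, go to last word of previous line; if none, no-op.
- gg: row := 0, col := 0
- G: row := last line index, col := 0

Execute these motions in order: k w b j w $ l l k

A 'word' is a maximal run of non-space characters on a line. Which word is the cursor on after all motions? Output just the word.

After 1 (k): row=0 col=0 char='s'
After 2 (w): row=0 col=5 char='m'
After 3 (b): row=0 col=0 char='s'
After 4 (j): row=1 col=0 char='s'
After 5 (w): row=1 col=5 char='m'
After 6 ($): row=1 col=13 char='e'
After 7 (l): row=1 col=13 char='e'
After 8 (l): row=1 col=13 char='e'
After 9 (k): row=0 col=13 char='t'

Answer: cat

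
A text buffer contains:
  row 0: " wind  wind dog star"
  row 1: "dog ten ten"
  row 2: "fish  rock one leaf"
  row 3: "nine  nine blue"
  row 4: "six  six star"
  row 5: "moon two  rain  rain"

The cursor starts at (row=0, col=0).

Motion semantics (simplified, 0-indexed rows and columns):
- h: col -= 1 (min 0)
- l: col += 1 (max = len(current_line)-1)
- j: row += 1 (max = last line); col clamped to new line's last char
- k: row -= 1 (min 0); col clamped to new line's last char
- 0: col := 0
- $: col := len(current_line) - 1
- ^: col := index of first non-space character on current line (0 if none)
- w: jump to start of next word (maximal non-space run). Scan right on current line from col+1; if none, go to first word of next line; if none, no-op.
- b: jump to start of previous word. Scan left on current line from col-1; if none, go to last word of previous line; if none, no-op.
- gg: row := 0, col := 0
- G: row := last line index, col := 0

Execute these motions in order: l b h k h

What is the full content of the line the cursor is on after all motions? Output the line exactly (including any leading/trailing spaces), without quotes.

After 1 (l): row=0 col=1 char='w'
After 2 (b): row=0 col=1 char='w'
After 3 (h): row=0 col=0 char='_'
After 4 (k): row=0 col=0 char='_'
After 5 (h): row=0 col=0 char='_'

Answer:  wind  wind dog star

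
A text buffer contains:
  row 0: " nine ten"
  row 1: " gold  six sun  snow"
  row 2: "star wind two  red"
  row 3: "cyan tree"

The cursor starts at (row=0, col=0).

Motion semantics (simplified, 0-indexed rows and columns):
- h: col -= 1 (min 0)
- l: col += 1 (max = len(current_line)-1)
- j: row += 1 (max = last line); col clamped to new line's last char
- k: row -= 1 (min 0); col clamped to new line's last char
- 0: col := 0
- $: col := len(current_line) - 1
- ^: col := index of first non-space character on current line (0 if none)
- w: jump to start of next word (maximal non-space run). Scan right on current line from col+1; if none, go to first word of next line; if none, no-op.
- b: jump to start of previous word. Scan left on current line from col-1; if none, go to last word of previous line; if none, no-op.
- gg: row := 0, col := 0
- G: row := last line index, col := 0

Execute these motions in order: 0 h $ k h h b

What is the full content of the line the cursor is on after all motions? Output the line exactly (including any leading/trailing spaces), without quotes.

After 1 (0): row=0 col=0 char='_'
After 2 (h): row=0 col=0 char='_'
After 3 ($): row=0 col=8 char='n'
After 4 (k): row=0 col=8 char='n'
After 5 (h): row=0 col=7 char='e'
After 6 (h): row=0 col=6 char='t'
After 7 (b): row=0 col=1 char='n'

Answer:  nine ten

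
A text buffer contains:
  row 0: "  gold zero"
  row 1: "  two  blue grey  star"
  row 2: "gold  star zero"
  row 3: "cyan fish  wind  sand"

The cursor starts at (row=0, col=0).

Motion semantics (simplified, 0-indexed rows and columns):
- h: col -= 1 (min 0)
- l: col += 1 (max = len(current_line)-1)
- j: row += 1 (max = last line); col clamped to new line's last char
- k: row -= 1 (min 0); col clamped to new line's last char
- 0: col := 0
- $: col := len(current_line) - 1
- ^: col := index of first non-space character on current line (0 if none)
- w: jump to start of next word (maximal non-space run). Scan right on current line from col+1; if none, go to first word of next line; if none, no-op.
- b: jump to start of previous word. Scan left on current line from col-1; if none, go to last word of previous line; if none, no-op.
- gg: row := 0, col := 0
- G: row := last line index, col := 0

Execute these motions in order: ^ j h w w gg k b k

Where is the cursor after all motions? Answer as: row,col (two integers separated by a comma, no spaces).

Answer: 0,0

Derivation:
After 1 (^): row=0 col=2 char='g'
After 2 (j): row=1 col=2 char='t'
After 3 (h): row=1 col=1 char='_'
After 4 (w): row=1 col=2 char='t'
After 5 (w): row=1 col=7 char='b'
After 6 (gg): row=0 col=0 char='_'
After 7 (k): row=0 col=0 char='_'
After 8 (b): row=0 col=0 char='_'
After 9 (k): row=0 col=0 char='_'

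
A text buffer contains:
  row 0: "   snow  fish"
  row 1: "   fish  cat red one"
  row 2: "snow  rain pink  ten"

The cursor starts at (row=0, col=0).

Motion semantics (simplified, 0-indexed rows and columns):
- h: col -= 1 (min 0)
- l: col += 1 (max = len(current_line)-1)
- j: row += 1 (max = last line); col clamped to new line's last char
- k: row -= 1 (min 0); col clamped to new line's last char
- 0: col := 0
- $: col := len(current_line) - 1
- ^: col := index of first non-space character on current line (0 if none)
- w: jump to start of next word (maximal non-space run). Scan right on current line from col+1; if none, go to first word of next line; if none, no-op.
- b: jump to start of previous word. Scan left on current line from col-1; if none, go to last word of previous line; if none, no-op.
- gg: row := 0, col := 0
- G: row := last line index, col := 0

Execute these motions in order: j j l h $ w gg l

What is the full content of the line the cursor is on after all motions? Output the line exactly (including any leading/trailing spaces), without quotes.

Answer:    snow  fish

Derivation:
After 1 (j): row=1 col=0 char='_'
After 2 (j): row=2 col=0 char='s'
After 3 (l): row=2 col=1 char='n'
After 4 (h): row=2 col=0 char='s'
After 5 ($): row=2 col=19 char='n'
After 6 (w): row=2 col=19 char='n'
After 7 (gg): row=0 col=0 char='_'
After 8 (l): row=0 col=1 char='_'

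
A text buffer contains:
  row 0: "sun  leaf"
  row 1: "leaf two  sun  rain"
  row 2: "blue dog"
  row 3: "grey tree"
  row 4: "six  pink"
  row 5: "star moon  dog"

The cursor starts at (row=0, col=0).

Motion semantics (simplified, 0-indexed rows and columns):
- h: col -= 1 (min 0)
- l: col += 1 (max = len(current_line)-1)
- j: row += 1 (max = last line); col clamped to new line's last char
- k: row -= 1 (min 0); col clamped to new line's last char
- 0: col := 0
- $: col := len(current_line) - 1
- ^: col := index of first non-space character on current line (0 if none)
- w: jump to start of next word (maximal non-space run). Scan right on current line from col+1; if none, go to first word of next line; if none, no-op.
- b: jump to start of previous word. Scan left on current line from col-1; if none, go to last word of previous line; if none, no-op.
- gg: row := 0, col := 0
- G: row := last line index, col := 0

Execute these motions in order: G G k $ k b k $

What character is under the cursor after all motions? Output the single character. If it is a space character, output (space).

After 1 (G): row=5 col=0 char='s'
After 2 (G): row=5 col=0 char='s'
After 3 (k): row=4 col=0 char='s'
After 4 ($): row=4 col=8 char='k'
After 5 (k): row=3 col=8 char='e'
After 6 (b): row=3 col=5 char='t'
After 7 (k): row=2 col=5 char='d'
After 8 ($): row=2 col=7 char='g'

Answer: g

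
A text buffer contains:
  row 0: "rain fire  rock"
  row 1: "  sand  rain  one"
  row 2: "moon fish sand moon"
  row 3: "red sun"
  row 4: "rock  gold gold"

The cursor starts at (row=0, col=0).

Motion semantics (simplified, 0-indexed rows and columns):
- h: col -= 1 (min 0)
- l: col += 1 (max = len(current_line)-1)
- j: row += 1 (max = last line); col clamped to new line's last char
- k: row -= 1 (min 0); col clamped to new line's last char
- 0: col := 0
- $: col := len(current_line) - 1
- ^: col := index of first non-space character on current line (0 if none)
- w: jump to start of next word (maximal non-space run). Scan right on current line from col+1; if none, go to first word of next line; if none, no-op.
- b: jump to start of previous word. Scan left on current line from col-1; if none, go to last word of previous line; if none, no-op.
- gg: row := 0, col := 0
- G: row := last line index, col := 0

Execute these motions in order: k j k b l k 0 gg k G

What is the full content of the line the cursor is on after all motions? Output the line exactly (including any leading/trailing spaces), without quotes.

Answer: rock  gold gold

Derivation:
After 1 (k): row=0 col=0 char='r'
After 2 (j): row=1 col=0 char='_'
After 3 (k): row=0 col=0 char='r'
After 4 (b): row=0 col=0 char='r'
After 5 (l): row=0 col=1 char='a'
After 6 (k): row=0 col=1 char='a'
After 7 (0): row=0 col=0 char='r'
After 8 (gg): row=0 col=0 char='r'
After 9 (k): row=0 col=0 char='r'
After 10 (G): row=4 col=0 char='r'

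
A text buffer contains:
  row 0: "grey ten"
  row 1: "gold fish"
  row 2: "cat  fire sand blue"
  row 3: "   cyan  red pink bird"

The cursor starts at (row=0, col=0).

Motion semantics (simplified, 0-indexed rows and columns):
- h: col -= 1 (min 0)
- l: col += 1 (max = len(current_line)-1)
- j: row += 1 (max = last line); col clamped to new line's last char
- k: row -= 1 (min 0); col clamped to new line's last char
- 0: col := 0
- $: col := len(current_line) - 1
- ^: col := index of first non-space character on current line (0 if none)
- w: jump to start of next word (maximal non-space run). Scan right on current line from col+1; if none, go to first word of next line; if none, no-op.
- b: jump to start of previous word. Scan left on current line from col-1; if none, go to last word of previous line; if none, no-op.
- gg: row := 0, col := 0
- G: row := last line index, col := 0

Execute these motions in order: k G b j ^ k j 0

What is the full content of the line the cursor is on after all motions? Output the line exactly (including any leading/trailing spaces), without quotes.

Answer:    cyan  red pink bird

Derivation:
After 1 (k): row=0 col=0 char='g'
After 2 (G): row=3 col=0 char='_'
After 3 (b): row=2 col=15 char='b'
After 4 (j): row=3 col=15 char='n'
After 5 (^): row=3 col=3 char='c'
After 6 (k): row=2 col=3 char='_'
After 7 (j): row=3 col=3 char='c'
After 8 (0): row=3 col=0 char='_'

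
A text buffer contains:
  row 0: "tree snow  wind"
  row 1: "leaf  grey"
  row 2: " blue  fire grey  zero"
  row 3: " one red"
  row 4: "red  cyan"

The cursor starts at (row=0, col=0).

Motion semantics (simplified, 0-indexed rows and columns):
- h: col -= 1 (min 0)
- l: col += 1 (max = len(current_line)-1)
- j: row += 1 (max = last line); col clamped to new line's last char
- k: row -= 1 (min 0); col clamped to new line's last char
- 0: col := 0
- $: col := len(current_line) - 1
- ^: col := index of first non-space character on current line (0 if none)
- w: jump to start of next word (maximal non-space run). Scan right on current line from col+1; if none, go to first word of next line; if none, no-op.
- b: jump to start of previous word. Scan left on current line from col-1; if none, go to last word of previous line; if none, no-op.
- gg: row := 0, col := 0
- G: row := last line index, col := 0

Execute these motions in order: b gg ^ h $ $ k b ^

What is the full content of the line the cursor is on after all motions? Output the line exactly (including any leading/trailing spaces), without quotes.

After 1 (b): row=0 col=0 char='t'
After 2 (gg): row=0 col=0 char='t'
After 3 (^): row=0 col=0 char='t'
After 4 (h): row=0 col=0 char='t'
After 5 ($): row=0 col=14 char='d'
After 6 ($): row=0 col=14 char='d'
After 7 (k): row=0 col=14 char='d'
After 8 (b): row=0 col=11 char='w'
After 9 (^): row=0 col=0 char='t'

Answer: tree snow  wind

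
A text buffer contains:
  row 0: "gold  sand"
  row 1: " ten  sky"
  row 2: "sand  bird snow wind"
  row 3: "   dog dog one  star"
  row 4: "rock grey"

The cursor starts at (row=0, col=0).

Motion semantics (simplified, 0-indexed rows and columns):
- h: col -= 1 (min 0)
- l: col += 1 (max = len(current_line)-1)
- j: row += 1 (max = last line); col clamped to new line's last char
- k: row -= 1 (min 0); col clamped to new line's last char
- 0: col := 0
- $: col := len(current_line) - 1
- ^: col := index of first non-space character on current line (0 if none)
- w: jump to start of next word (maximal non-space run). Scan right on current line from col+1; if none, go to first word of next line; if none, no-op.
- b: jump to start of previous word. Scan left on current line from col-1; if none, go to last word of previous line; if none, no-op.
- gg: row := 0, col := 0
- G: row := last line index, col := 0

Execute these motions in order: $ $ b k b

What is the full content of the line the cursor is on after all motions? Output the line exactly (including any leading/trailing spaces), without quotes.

After 1 ($): row=0 col=9 char='d'
After 2 ($): row=0 col=9 char='d'
After 3 (b): row=0 col=6 char='s'
After 4 (k): row=0 col=6 char='s'
After 5 (b): row=0 col=0 char='g'

Answer: gold  sand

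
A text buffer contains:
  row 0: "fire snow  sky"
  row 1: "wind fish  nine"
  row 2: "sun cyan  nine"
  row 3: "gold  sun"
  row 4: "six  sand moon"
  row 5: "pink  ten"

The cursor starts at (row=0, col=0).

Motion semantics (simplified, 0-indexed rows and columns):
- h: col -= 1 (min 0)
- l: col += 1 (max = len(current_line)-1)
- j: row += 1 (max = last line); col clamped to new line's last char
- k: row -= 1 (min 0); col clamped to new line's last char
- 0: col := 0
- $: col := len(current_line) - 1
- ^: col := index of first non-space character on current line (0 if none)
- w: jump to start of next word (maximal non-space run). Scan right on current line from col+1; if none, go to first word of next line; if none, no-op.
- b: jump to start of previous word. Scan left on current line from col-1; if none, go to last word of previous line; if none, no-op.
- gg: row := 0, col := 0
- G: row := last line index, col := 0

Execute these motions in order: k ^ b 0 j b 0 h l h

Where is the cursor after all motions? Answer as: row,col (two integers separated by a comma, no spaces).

After 1 (k): row=0 col=0 char='f'
After 2 (^): row=0 col=0 char='f'
After 3 (b): row=0 col=0 char='f'
After 4 (0): row=0 col=0 char='f'
After 5 (j): row=1 col=0 char='w'
After 6 (b): row=0 col=11 char='s'
After 7 (0): row=0 col=0 char='f'
After 8 (h): row=0 col=0 char='f'
After 9 (l): row=0 col=1 char='i'
After 10 (h): row=0 col=0 char='f'

Answer: 0,0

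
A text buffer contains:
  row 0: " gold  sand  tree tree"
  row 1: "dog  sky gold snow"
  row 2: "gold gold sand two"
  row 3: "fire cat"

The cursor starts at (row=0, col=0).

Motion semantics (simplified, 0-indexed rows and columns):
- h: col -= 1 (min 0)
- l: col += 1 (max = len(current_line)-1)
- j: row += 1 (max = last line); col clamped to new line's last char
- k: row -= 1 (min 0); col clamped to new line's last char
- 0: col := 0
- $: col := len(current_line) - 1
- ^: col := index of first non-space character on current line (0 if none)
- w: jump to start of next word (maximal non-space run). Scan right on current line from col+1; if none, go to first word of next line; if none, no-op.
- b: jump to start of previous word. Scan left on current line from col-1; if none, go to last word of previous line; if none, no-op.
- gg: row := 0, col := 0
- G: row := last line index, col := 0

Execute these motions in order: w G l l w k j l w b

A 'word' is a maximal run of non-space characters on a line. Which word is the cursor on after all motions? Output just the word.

Answer: cat

Derivation:
After 1 (w): row=0 col=1 char='g'
After 2 (G): row=3 col=0 char='f'
After 3 (l): row=3 col=1 char='i'
After 4 (l): row=3 col=2 char='r'
After 5 (w): row=3 col=5 char='c'
After 6 (k): row=2 col=5 char='g'
After 7 (j): row=3 col=5 char='c'
After 8 (l): row=3 col=6 char='a'
After 9 (w): row=3 col=6 char='a'
After 10 (b): row=3 col=5 char='c'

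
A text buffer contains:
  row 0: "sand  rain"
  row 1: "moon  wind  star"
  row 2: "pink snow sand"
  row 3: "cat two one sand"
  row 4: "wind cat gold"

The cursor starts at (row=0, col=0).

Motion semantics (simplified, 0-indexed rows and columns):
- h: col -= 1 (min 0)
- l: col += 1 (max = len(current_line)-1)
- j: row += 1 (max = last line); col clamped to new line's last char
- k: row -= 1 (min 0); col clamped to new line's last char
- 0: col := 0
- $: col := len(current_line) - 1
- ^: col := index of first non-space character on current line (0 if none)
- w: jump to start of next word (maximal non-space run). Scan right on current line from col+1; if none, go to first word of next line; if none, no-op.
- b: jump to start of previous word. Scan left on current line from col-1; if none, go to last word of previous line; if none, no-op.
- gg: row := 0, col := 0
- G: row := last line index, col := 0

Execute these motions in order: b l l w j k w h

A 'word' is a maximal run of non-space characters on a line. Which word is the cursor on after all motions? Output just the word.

After 1 (b): row=0 col=0 char='s'
After 2 (l): row=0 col=1 char='a'
After 3 (l): row=0 col=2 char='n'
After 4 (w): row=0 col=6 char='r'
After 5 (j): row=1 col=6 char='w'
After 6 (k): row=0 col=6 char='r'
After 7 (w): row=1 col=0 char='m'
After 8 (h): row=1 col=0 char='m'

Answer: moon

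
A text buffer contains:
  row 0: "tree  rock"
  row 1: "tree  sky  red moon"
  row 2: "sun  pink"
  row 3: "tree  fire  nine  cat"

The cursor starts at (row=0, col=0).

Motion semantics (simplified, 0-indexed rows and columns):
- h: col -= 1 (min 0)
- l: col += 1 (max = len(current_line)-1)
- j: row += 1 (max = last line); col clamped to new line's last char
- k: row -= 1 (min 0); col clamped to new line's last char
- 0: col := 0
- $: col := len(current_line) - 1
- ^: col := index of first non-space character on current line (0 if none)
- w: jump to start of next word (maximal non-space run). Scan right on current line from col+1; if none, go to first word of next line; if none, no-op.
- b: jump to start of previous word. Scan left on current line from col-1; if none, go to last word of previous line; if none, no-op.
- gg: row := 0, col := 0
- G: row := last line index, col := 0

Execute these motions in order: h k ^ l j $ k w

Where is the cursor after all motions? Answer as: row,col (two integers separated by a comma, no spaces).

After 1 (h): row=0 col=0 char='t'
After 2 (k): row=0 col=0 char='t'
After 3 (^): row=0 col=0 char='t'
After 4 (l): row=0 col=1 char='r'
After 5 (j): row=1 col=1 char='r'
After 6 ($): row=1 col=18 char='n'
After 7 (k): row=0 col=9 char='k'
After 8 (w): row=1 col=0 char='t'

Answer: 1,0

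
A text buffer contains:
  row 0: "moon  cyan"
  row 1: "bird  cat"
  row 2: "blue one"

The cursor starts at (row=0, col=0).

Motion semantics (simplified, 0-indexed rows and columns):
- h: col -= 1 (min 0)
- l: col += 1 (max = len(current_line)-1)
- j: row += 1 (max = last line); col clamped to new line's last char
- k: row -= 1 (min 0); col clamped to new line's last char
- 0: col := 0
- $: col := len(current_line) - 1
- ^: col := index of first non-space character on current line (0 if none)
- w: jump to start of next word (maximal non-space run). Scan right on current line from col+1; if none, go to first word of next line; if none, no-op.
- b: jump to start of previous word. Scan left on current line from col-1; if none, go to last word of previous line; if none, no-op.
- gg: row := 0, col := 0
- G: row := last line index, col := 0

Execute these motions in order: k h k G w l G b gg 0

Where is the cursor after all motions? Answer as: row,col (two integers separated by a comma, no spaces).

Answer: 0,0

Derivation:
After 1 (k): row=0 col=0 char='m'
After 2 (h): row=0 col=0 char='m'
After 3 (k): row=0 col=0 char='m'
After 4 (G): row=2 col=0 char='b'
After 5 (w): row=2 col=5 char='o'
After 6 (l): row=2 col=6 char='n'
After 7 (G): row=2 col=0 char='b'
After 8 (b): row=1 col=6 char='c'
After 9 (gg): row=0 col=0 char='m'
After 10 (0): row=0 col=0 char='m'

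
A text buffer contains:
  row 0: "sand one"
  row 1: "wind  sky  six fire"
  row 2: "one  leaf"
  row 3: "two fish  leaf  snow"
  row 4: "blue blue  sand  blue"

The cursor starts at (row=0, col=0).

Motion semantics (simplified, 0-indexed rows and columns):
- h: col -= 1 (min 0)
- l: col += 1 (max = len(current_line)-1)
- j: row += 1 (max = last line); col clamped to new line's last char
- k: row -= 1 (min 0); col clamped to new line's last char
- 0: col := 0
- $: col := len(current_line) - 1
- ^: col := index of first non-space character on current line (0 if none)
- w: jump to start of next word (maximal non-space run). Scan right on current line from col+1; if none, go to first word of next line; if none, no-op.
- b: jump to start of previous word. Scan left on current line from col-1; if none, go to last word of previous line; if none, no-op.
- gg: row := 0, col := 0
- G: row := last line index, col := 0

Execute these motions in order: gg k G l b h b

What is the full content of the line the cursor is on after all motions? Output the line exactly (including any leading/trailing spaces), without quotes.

Answer: two fish  leaf  snow

Derivation:
After 1 (gg): row=0 col=0 char='s'
After 2 (k): row=0 col=0 char='s'
After 3 (G): row=4 col=0 char='b'
After 4 (l): row=4 col=1 char='l'
After 5 (b): row=4 col=0 char='b'
After 6 (h): row=4 col=0 char='b'
After 7 (b): row=3 col=16 char='s'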